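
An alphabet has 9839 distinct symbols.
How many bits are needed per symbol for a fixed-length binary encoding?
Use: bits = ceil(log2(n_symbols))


log2(9839) = 13.2643
Bracket: 2^13 = 8192 < 9839 <= 2^14 = 16384
So ceil(log2(9839)) = 14

bits = ceil(log2(9839)) = ceil(13.2643) = 14 bits


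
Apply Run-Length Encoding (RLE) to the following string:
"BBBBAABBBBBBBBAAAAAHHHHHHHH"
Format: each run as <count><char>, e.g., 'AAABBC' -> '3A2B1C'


Scanning runs left to right:
  i=0: run of 'B' x 4 -> '4B'
  i=4: run of 'A' x 2 -> '2A'
  i=6: run of 'B' x 8 -> '8B'
  i=14: run of 'A' x 5 -> '5A'
  i=19: run of 'H' x 8 -> '8H'

RLE = 4B2A8B5A8H


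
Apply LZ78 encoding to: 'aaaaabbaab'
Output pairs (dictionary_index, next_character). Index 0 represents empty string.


LZ78 encoding steps:
Dictionary: {0: ''}
Step 1: w='' (idx 0), next='a' -> output (0, 'a'), add 'a' as idx 1
Step 2: w='a' (idx 1), next='a' -> output (1, 'a'), add 'aa' as idx 2
Step 3: w='aa' (idx 2), next='b' -> output (2, 'b'), add 'aab' as idx 3
Step 4: w='' (idx 0), next='b' -> output (0, 'b'), add 'b' as idx 4
Step 5: w='aab' (idx 3), end of input -> output (3, '')


Encoded: [(0, 'a'), (1, 'a'), (2, 'b'), (0, 'b'), (3, '')]


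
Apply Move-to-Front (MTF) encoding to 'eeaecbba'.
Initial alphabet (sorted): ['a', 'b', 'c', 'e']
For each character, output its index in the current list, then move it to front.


MTF encoding:
'e': index 3 in ['a', 'b', 'c', 'e'] -> ['e', 'a', 'b', 'c']
'e': index 0 in ['e', 'a', 'b', 'c'] -> ['e', 'a', 'b', 'c']
'a': index 1 in ['e', 'a', 'b', 'c'] -> ['a', 'e', 'b', 'c']
'e': index 1 in ['a', 'e', 'b', 'c'] -> ['e', 'a', 'b', 'c']
'c': index 3 in ['e', 'a', 'b', 'c'] -> ['c', 'e', 'a', 'b']
'b': index 3 in ['c', 'e', 'a', 'b'] -> ['b', 'c', 'e', 'a']
'b': index 0 in ['b', 'c', 'e', 'a'] -> ['b', 'c', 'e', 'a']
'a': index 3 in ['b', 'c', 'e', 'a'] -> ['a', 'b', 'c', 'e']


Output: [3, 0, 1, 1, 3, 3, 0, 3]


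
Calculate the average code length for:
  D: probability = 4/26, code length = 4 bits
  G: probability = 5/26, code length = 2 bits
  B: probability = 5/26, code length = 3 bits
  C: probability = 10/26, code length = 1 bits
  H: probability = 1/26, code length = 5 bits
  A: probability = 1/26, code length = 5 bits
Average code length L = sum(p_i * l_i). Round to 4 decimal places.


Weighted contributions p_i * l_i:
  D: (4/26) * 4 = 16/26
  G: (5/26) * 2 = 10/26
  B: (5/26) * 3 = 15/26
  C: (10/26) * 1 = 10/26
  H: (1/26) * 5 = 5/26
  A: (1/26) * 5 = 5/26
Sum = (16 + 10 + 15 + 10 + 5 + 5)/26 = 61/26

L = 61/26 = 2.3462 bits/symbol


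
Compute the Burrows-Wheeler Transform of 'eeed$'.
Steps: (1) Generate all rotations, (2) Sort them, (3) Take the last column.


Rotations (sorted):
  0: $eeed -> last char: d
  1: d$eee -> last char: e
  2: ed$ee -> last char: e
  3: eed$e -> last char: e
  4: eeed$ -> last char: $


BWT = deee$


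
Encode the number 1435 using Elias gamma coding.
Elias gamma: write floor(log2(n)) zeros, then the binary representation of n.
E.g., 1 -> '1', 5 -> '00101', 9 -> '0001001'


num_bits = floor(log2(1435)) + 1 = 11
leading_zeros = num_bits - 1 = 10
binary(1435) = 10110011011

Elias gamma(1435) = '0000000000' + '10110011011' = 000000000010110011011 (21 bits)


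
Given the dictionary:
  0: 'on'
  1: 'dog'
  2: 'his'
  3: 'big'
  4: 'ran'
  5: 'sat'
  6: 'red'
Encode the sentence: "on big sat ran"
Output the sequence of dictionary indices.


Look up each word in the dictionary:
  'on' -> 0
  'big' -> 3
  'sat' -> 5
  'ran' -> 4

Encoded: [0, 3, 5, 4]


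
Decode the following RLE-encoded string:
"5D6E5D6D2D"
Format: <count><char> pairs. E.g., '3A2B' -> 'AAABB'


Expanding each <count><char> pair:
  5D -> 'DDDDD'
  6E -> 'EEEEEE'
  5D -> 'DDDDD'
  6D -> 'DDDDDD'
  2D -> 'DD'

Decoded = DDDDDEEEEEEDDDDDDDDDDDDD


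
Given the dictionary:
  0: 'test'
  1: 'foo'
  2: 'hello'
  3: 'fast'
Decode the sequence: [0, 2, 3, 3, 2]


Look up each index in the dictionary:
  0 -> 'test'
  2 -> 'hello'
  3 -> 'fast'
  3 -> 'fast'
  2 -> 'hello'

Decoded: "test hello fast fast hello"


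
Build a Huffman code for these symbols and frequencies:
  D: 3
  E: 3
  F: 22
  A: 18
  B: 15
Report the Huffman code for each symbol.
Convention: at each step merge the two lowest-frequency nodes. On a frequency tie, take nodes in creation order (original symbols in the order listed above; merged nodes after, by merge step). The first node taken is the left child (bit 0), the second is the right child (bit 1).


Huffman tree construction:
Step 1: Merge D(3) + E(3) = 6
Step 2: Merge (D+E)(6) + B(15) = 21
Step 3: Merge A(18) + ((D+E)+B)(21) = 39
Step 4: Merge F(22) + (A+((D+E)+B))(39) = 61
Read each symbol's code off the tree from the root (left child = 0, right child = 1).

Codes:
  D: 1100 (length 4)
  E: 1101 (length 4)
  F: 0 (length 1)
  A: 10 (length 2)
  B: 111 (length 3)
Average code length: 127/61 = 2.0820 bits/symbol


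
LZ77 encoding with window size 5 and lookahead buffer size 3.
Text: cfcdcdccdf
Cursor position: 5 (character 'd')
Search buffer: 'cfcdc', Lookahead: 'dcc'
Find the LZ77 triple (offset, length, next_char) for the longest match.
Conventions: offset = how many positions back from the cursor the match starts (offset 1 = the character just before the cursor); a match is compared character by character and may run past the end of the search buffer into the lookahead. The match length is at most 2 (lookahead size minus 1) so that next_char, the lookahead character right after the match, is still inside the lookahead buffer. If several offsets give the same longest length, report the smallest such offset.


Try each offset into the search buffer:
  offset=1 (pos 4, char 'c'): match length 0
  offset=2 (pos 3, char 'd'): match length 2
  offset=3 (pos 2, char 'c'): match length 0
  offset=4 (pos 1, char 'f'): match length 0
  offset=5 (pos 0, char 'c'): match length 0
Longest match has length 2 at offset 2.
next_char = character at position 5 + 2 = 7 -> 'c'

Best match: offset=2, length=2 (matching 'dc' starting at position 3)
LZ77 triple: (2, 2, 'c')


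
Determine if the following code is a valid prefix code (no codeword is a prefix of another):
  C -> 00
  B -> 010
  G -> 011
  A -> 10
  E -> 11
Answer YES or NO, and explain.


Checking each pair (does one codeword prefix another?):
  C='00' vs B='010': no prefix
  C='00' vs G='011': no prefix
  C='00' vs A='10': no prefix
  C='00' vs E='11': no prefix
  B='010' vs C='00': no prefix
  B='010' vs G='011': no prefix
  B='010' vs A='10': no prefix
  B='010' vs E='11': no prefix
  G='011' vs C='00': no prefix
  G='011' vs B='010': no prefix
  G='011' vs A='10': no prefix
  G='011' vs E='11': no prefix
  A='10' vs C='00': no prefix
  A='10' vs B='010': no prefix
  A='10' vs G='011': no prefix
  A='10' vs E='11': no prefix
  E='11' vs C='00': no prefix
  E='11' vs B='010': no prefix
  E='11' vs G='011': no prefix
  E='11' vs A='10': no prefix
No violation found over all pairs.

YES -- this is a valid prefix code. No codeword is a prefix of any other codeword.


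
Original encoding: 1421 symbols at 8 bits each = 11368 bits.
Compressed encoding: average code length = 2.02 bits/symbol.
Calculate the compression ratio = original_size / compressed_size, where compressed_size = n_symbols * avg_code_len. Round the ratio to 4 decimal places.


original_size = n_symbols * orig_bits = 1421 * 8 = 11368 bits
compressed_size = n_symbols * avg_code_len = 1421 * 2.02 = 2870.42 bits
ratio = original_size / compressed_size = 11368 / 2870.42 = 3.9604

Compression ratio = 3.9604


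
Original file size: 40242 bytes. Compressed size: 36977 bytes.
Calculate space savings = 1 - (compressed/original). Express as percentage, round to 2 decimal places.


ratio = compressed/original = 36977/40242 = 0.918866
savings = 1 - ratio = 1 - 0.918866 = 0.081134
as a percentage: 0.081134 * 100 = 8.11%

Space savings = 1 - 36977/40242 = 8.11%


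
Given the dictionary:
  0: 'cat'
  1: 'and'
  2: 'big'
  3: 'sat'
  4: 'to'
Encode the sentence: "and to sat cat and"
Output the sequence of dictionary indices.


Look up each word in the dictionary:
  'and' -> 1
  'to' -> 4
  'sat' -> 3
  'cat' -> 0
  'and' -> 1

Encoded: [1, 4, 3, 0, 1]


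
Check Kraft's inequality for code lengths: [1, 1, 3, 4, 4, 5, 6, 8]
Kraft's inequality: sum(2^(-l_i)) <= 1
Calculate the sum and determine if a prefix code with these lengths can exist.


Sum = 2^(-1) + 2^(-1) + 2^(-3) + 2^(-4) + 2^(-4) + 2^(-5) + 2^(-6) + 2^(-8)
    = 0.5 + 0.5 + 0.125 + 0.0625 + 0.0625 + 0.03125 + 0.015625 + 0.00390625
    = 333/256 = 1.30078125
Since 1.30078125 > 1, Kraft's inequality is NOT satisfied.
A prefix code with these lengths CANNOT exist.

Kraft sum = 1.30078125. Not satisfied.


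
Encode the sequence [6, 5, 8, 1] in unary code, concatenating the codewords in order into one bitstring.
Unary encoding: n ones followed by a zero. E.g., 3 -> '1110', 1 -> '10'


Encode each number as n ones followed by a terminating 0:
  6 -> 1111110 (7 bits)
  5 -> 111110 (6 bits)
  8 -> 111111110 (9 bits)
  1 -> 10 (2 bits)
Total length = 7 + 6 + 9 + 2 = 24 bits.

Unary([6, 5, 8, 1]) = 111111011111011111111010 (24 bits)


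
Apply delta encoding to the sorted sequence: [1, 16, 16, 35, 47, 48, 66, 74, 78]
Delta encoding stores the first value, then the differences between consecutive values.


First value: 1
Deltas:
  16 - 1 = 15
  16 - 16 = 0
  35 - 16 = 19
  47 - 35 = 12
  48 - 47 = 1
  66 - 48 = 18
  74 - 66 = 8
  78 - 74 = 4


Delta encoded: [1, 15, 0, 19, 12, 1, 18, 8, 4]


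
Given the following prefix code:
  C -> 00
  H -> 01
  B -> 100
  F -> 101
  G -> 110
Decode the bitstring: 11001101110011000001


Decoding step by step:
Bits 110 -> G
Bits 01 -> H
Bits 101 -> F
Bits 110 -> G
Bits 01 -> H
Bits 100 -> B
Bits 00 -> C
Bits 01 -> H


Decoded message: GHFGHBCH


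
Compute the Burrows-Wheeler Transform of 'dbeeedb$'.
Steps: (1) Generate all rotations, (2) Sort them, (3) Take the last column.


Rotations (sorted):
  0: $dbeeedb -> last char: b
  1: b$dbeeed -> last char: d
  2: beeedb$d -> last char: d
  3: db$dbeee -> last char: e
  4: dbeeedb$ -> last char: $
  5: edb$dbee -> last char: e
  6: eedb$dbe -> last char: e
  7: eeedb$db -> last char: b


BWT = bdde$eeb


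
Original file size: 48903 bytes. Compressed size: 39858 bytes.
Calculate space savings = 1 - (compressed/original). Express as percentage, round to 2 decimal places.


ratio = compressed/original = 39858/48903 = 0.815042
savings = 1 - ratio = 1 - 0.815042 = 0.184958
as a percentage: 0.184958 * 100 = 18.5%

Space savings = 1 - 39858/48903 = 18.5%


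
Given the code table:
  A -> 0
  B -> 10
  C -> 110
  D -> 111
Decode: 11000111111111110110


Decoding:
110 -> C
0 -> A
0 -> A
111 -> D
111 -> D
111 -> D
110 -> C
110 -> C


Result: CAADDDCC


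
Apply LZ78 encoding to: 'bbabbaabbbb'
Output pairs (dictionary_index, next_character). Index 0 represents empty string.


LZ78 encoding steps:
Dictionary: {0: ''}
Step 1: w='' (idx 0), next='b' -> output (0, 'b'), add 'b' as idx 1
Step 2: w='b' (idx 1), next='a' -> output (1, 'a'), add 'ba' as idx 2
Step 3: w='b' (idx 1), next='b' -> output (1, 'b'), add 'bb' as idx 3
Step 4: w='' (idx 0), next='a' -> output (0, 'a'), add 'a' as idx 4
Step 5: w='a' (idx 4), next='b' -> output (4, 'b'), add 'ab' as idx 5
Step 6: w='bb' (idx 3), next='b' -> output (3, 'b'), add 'bbb' as idx 6


Encoded: [(0, 'b'), (1, 'a'), (1, 'b'), (0, 'a'), (4, 'b'), (3, 'b')]


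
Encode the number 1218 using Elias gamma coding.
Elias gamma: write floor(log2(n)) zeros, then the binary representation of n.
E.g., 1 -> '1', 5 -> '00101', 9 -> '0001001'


num_bits = floor(log2(1218)) + 1 = 11
leading_zeros = num_bits - 1 = 10
binary(1218) = 10011000010

Elias gamma(1218) = '0000000000' + '10011000010' = 000000000010011000010 (21 bits)


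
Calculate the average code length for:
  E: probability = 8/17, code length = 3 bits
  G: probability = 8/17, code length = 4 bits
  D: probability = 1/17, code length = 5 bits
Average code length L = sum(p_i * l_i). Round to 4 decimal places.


Weighted contributions p_i * l_i:
  E: (8/17) * 3 = 24/17
  G: (8/17) * 4 = 32/17
  D: (1/17) * 5 = 5/17
Sum = (24 + 32 + 5)/17 = 61/17

L = 61/17 = 3.5882 bits/symbol


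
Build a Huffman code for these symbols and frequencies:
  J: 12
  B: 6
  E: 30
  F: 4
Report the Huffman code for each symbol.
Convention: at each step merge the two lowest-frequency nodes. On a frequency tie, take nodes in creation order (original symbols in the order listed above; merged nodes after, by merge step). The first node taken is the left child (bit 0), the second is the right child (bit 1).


Huffman tree construction:
Step 1: Merge F(4) + B(6) = 10
Step 2: Merge (F+B)(10) + J(12) = 22
Step 3: Merge ((F+B)+J)(22) + E(30) = 52
Read each symbol's code off the tree from the root (left child = 0, right child = 1).

Codes:
  J: 01 (length 2)
  B: 001 (length 3)
  E: 1 (length 1)
  F: 000 (length 3)
Average code length: 84/52 = 1.6154 bits/symbol


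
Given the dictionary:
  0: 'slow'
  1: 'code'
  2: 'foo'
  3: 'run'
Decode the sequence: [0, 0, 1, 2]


Look up each index in the dictionary:
  0 -> 'slow'
  0 -> 'slow'
  1 -> 'code'
  2 -> 'foo'

Decoded: "slow slow code foo"


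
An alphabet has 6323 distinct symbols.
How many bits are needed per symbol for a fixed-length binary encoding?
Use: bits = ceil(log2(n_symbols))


log2(6323) = 12.6264
Bracket: 2^12 = 4096 < 6323 <= 2^13 = 8192
So ceil(log2(6323)) = 13

bits = ceil(log2(6323)) = ceil(12.6264) = 13 bits


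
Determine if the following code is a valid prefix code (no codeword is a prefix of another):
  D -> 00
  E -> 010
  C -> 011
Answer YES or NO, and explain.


Checking each pair (does one codeword prefix another?):
  D='00' vs E='010': no prefix
  D='00' vs C='011': no prefix
  E='010' vs D='00': no prefix
  E='010' vs C='011': no prefix
  C='011' vs D='00': no prefix
  C='011' vs E='010': no prefix
No violation found over all pairs.

YES -- this is a valid prefix code. No codeword is a prefix of any other codeword.


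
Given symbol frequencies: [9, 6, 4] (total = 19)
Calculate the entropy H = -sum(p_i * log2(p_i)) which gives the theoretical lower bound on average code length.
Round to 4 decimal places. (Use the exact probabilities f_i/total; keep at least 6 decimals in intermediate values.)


Per-symbol terms -p_i * log2(p_i) with p_i = f_i/19:
  p = 9/19 = 0.473684: log2(p) = -1.078003, -p*log2(p) = 0.510633
  p = 6/19 = 0.315789: log2(p) = -1.662965, -p*log2(p) = 0.525147
  p = 4/19 = 0.210526: log2(p) = -2.247928, -p*log2(p) = 0.473248
H = 0.510633 + 0.525147 + 0.473248 = 1.509028

H = 1.509 bits/symbol


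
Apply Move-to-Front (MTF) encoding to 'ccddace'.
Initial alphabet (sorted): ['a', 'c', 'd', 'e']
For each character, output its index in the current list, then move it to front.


MTF encoding:
'c': index 1 in ['a', 'c', 'd', 'e'] -> ['c', 'a', 'd', 'e']
'c': index 0 in ['c', 'a', 'd', 'e'] -> ['c', 'a', 'd', 'e']
'd': index 2 in ['c', 'a', 'd', 'e'] -> ['d', 'c', 'a', 'e']
'd': index 0 in ['d', 'c', 'a', 'e'] -> ['d', 'c', 'a', 'e']
'a': index 2 in ['d', 'c', 'a', 'e'] -> ['a', 'd', 'c', 'e']
'c': index 2 in ['a', 'd', 'c', 'e'] -> ['c', 'a', 'd', 'e']
'e': index 3 in ['c', 'a', 'd', 'e'] -> ['e', 'c', 'a', 'd']


Output: [1, 0, 2, 0, 2, 2, 3]


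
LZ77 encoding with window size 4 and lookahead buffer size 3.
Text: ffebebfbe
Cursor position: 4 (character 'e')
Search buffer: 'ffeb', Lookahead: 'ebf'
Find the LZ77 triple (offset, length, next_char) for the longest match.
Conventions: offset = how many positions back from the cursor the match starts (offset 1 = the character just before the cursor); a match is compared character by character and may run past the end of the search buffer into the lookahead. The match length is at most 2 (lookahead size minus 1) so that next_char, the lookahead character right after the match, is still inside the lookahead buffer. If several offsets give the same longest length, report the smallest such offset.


Try each offset into the search buffer:
  offset=1 (pos 3, char 'b'): match length 0
  offset=2 (pos 2, char 'e'): match length 2
  offset=3 (pos 1, char 'f'): match length 0
  offset=4 (pos 0, char 'f'): match length 0
Longest match has length 2 at offset 2.
next_char = character at position 4 + 2 = 6 -> 'f'

Best match: offset=2, length=2 (matching 'eb' starting at position 2)
LZ77 triple: (2, 2, 'f')


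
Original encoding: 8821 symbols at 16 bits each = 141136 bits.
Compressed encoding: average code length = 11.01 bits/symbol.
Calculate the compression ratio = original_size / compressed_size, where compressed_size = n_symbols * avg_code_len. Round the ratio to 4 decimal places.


original_size = n_symbols * orig_bits = 8821 * 16 = 141136 bits
compressed_size = n_symbols * avg_code_len = 8821 * 11.01 = 97119.21 bits
ratio = original_size / compressed_size = 141136 / 97119.21 = 1.4532

Compression ratio = 1.4532


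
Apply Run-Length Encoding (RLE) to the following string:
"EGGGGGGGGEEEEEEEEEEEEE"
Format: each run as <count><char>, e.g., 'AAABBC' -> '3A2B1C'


Scanning runs left to right:
  i=0: run of 'E' x 1 -> '1E'
  i=1: run of 'G' x 8 -> '8G'
  i=9: run of 'E' x 13 -> '13E'

RLE = 1E8G13E


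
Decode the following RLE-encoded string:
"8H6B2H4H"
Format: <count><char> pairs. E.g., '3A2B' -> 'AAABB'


Expanding each <count><char> pair:
  8H -> 'HHHHHHHH'
  6B -> 'BBBBBB'
  2H -> 'HH'
  4H -> 'HHHH'

Decoded = HHHHHHHHBBBBBBHHHHHH


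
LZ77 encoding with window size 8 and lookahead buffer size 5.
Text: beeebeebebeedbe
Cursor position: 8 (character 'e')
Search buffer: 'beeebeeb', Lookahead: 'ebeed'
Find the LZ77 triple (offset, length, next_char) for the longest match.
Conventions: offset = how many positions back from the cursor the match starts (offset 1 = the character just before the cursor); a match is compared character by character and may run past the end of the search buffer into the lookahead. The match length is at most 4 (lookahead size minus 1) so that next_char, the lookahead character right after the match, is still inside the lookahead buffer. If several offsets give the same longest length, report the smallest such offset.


Try each offset into the search buffer:
  offset=1 (pos 7, char 'b'): match length 0
  offset=2 (pos 6, char 'e'): match length 3
  offset=3 (pos 5, char 'e'): match length 1
  offset=4 (pos 4, char 'b'): match length 0
  offset=5 (pos 3, char 'e'): match length 4
  offset=6 (pos 2, char 'e'): match length 1
  offset=7 (pos 1, char 'e'): match length 1
  offset=8 (pos 0, char 'b'): match length 0
Longest match has length 4 at offset 5.
next_char = character at position 8 + 4 = 12 -> 'd'

Best match: offset=5, length=4 (matching 'ebee' starting at position 3)
LZ77 triple: (5, 4, 'd')


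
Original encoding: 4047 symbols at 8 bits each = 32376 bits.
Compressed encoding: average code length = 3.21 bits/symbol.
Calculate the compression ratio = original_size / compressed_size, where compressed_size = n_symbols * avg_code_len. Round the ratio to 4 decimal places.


original_size = n_symbols * orig_bits = 4047 * 8 = 32376 bits
compressed_size = n_symbols * avg_code_len = 4047 * 3.21 = 12990.87 bits
ratio = original_size / compressed_size = 32376 / 12990.87 = 2.4922

Compression ratio = 2.4922


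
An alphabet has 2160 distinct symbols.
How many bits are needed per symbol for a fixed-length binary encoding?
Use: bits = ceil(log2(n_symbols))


log2(2160) = 11.0768
Bracket: 2^11 = 2048 < 2160 <= 2^12 = 4096
So ceil(log2(2160)) = 12

bits = ceil(log2(2160)) = ceil(11.0768) = 12 bits


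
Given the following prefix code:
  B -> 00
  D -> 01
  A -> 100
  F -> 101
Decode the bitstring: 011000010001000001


Decoding step by step:
Bits 01 -> D
Bits 100 -> A
Bits 00 -> B
Bits 100 -> A
Bits 01 -> D
Bits 00 -> B
Bits 00 -> B
Bits 01 -> D


Decoded message: DABADBBD


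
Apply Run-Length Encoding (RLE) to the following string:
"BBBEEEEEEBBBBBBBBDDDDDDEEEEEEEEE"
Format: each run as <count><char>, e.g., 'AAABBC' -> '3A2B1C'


Scanning runs left to right:
  i=0: run of 'B' x 3 -> '3B'
  i=3: run of 'E' x 6 -> '6E'
  i=9: run of 'B' x 8 -> '8B'
  i=17: run of 'D' x 6 -> '6D'
  i=23: run of 'E' x 9 -> '9E'

RLE = 3B6E8B6D9E


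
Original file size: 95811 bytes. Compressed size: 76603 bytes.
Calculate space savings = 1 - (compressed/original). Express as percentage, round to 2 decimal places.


ratio = compressed/original = 76603/95811 = 0.799522
savings = 1 - ratio = 1 - 0.799522 = 0.200478
as a percentage: 0.200478 * 100 = 20.05%

Space savings = 1 - 76603/95811 = 20.05%


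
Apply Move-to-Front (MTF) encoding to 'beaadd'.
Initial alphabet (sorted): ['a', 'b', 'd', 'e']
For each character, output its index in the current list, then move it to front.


MTF encoding:
'b': index 1 in ['a', 'b', 'd', 'e'] -> ['b', 'a', 'd', 'e']
'e': index 3 in ['b', 'a', 'd', 'e'] -> ['e', 'b', 'a', 'd']
'a': index 2 in ['e', 'b', 'a', 'd'] -> ['a', 'e', 'b', 'd']
'a': index 0 in ['a', 'e', 'b', 'd'] -> ['a', 'e', 'b', 'd']
'd': index 3 in ['a', 'e', 'b', 'd'] -> ['d', 'a', 'e', 'b']
'd': index 0 in ['d', 'a', 'e', 'b'] -> ['d', 'a', 'e', 'b']


Output: [1, 3, 2, 0, 3, 0]


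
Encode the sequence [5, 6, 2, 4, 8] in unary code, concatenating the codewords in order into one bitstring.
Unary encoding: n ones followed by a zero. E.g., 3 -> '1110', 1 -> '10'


Encode each number as n ones followed by a terminating 0:
  5 -> 111110 (6 bits)
  6 -> 1111110 (7 bits)
  2 -> 110 (3 bits)
  4 -> 11110 (5 bits)
  8 -> 111111110 (9 bits)
Total length = 6 + 7 + 3 + 5 + 9 = 30 bits.

Unary([5, 6, 2, 4, 8]) = 111110111111011011110111111110 (30 bits)


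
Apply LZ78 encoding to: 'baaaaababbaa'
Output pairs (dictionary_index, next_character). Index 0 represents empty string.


LZ78 encoding steps:
Dictionary: {0: ''}
Step 1: w='' (idx 0), next='b' -> output (0, 'b'), add 'b' as idx 1
Step 2: w='' (idx 0), next='a' -> output (0, 'a'), add 'a' as idx 2
Step 3: w='a' (idx 2), next='a' -> output (2, 'a'), add 'aa' as idx 3
Step 4: w='aa' (idx 3), next='b' -> output (3, 'b'), add 'aab' as idx 4
Step 5: w='a' (idx 2), next='b' -> output (2, 'b'), add 'ab' as idx 5
Step 6: w='b' (idx 1), next='a' -> output (1, 'a'), add 'ba' as idx 6
Step 7: w='a' (idx 2), end of input -> output (2, '')


Encoded: [(0, 'b'), (0, 'a'), (2, 'a'), (3, 'b'), (2, 'b'), (1, 'a'), (2, '')]


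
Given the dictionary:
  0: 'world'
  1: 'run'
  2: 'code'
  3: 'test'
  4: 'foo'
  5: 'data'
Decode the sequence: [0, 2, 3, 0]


Look up each index in the dictionary:
  0 -> 'world'
  2 -> 'code'
  3 -> 'test'
  0 -> 'world'

Decoded: "world code test world"


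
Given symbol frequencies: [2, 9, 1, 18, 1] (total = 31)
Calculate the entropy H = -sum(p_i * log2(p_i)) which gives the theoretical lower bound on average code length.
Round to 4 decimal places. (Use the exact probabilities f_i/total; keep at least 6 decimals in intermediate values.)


Per-symbol terms -p_i * log2(p_i) with p_i = f_i/31:
  p = 2/31 = 0.064516: log2(p) = -3.954196, -p*log2(p) = 0.255109
  p = 9/31 = 0.290323: log2(p) = -1.784271, -p*log2(p) = 0.518014
  p = 1/31 = 0.032258: log2(p) = -4.954196, -p*log2(p) = 0.159813
  p = 18/31 = 0.580645: log2(p) = -0.784271, -p*log2(p) = 0.455383
  p = 1/31 = 0.032258: log2(p) = -4.954196, -p*log2(p) = 0.159813
H = 0.255109 + 0.518014 + 0.159813 + 0.455383 + 0.159813 = 1.548132

H = 1.5481 bits/symbol


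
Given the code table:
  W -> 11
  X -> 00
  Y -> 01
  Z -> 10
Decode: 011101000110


Decoding:
01 -> Y
11 -> W
01 -> Y
00 -> X
01 -> Y
10 -> Z


Result: YWYXYZ


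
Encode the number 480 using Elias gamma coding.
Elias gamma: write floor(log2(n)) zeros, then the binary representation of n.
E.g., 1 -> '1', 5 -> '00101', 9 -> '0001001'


num_bits = floor(log2(480)) + 1 = 9
leading_zeros = num_bits - 1 = 8
binary(480) = 111100000

Elias gamma(480) = '00000000' + '111100000' = 00000000111100000 (17 bits)


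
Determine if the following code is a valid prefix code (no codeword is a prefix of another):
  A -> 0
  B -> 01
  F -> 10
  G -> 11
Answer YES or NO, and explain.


Checking each pair (does one codeword prefix another?):
  A='0' vs B='01': prefix -- VIOLATION

NO -- this is NOT a valid prefix code. A (0) is a prefix of B (01).


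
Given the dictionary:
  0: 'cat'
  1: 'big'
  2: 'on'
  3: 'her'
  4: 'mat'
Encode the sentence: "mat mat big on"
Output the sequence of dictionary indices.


Look up each word in the dictionary:
  'mat' -> 4
  'mat' -> 4
  'big' -> 1
  'on' -> 2

Encoded: [4, 4, 1, 2]


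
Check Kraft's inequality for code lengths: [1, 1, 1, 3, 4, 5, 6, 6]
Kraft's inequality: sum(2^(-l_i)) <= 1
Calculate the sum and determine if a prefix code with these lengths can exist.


Sum = 2^(-1) + 2^(-1) + 2^(-1) + 2^(-3) + 2^(-4) + 2^(-5) + 2^(-6) + 2^(-6)
    = 0.5 + 0.5 + 0.5 + 0.125 + 0.0625 + 0.03125 + 0.015625 + 0.015625
    = 112/64 = 1.75
Since 1.75 > 1, Kraft's inequality is NOT satisfied.
A prefix code with these lengths CANNOT exist.

Kraft sum = 1.75. Not satisfied.


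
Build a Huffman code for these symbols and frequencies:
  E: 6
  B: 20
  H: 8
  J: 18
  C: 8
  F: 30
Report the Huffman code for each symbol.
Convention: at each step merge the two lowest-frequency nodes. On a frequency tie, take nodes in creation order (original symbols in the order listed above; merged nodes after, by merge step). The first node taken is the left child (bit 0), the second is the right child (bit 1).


Huffman tree construction:
Step 1: Merge E(6) + H(8) = 14
Step 2: Merge C(8) + (E+H)(14) = 22
Step 3: Merge J(18) + B(20) = 38
Step 4: Merge (C+(E+H))(22) + F(30) = 52
Step 5: Merge (J+B)(38) + ((C+(E+H))+F)(52) = 90
Read each symbol's code off the tree from the root (left child = 0, right child = 1).

Codes:
  E: 1010 (length 4)
  B: 01 (length 2)
  H: 1011 (length 4)
  J: 00 (length 2)
  C: 100 (length 3)
  F: 11 (length 2)
Average code length: 216/90 = 2.4000 bits/symbol


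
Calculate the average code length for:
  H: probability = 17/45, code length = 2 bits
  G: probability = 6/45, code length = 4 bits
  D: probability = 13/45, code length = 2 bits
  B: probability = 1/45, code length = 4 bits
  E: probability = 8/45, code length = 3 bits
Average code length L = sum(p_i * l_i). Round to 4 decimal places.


Weighted contributions p_i * l_i:
  H: (17/45) * 2 = 34/45
  G: (6/45) * 4 = 24/45
  D: (13/45) * 2 = 26/45
  B: (1/45) * 4 = 4/45
  E: (8/45) * 3 = 24/45
Sum = (34 + 24 + 26 + 4 + 24)/45 = 112/45

L = 112/45 = 2.4889 bits/symbol


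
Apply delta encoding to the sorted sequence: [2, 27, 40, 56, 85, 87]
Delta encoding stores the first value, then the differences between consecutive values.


First value: 2
Deltas:
  27 - 2 = 25
  40 - 27 = 13
  56 - 40 = 16
  85 - 56 = 29
  87 - 85 = 2


Delta encoded: [2, 25, 13, 16, 29, 2]


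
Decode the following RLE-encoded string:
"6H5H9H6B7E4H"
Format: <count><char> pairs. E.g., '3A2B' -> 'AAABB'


Expanding each <count><char> pair:
  6H -> 'HHHHHH'
  5H -> 'HHHHH'
  9H -> 'HHHHHHHHH'
  6B -> 'BBBBBB'
  7E -> 'EEEEEEE'
  4H -> 'HHHH'

Decoded = HHHHHHHHHHHHHHHHHHHHBBBBBBEEEEEEEHHHH


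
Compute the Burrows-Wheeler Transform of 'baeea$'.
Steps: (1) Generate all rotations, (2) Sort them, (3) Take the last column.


Rotations (sorted):
  0: $baeea -> last char: a
  1: a$baee -> last char: e
  2: aeea$b -> last char: b
  3: baeea$ -> last char: $
  4: ea$bae -> last char: e
  5: eea$ba -> last char: a


BWT = aeb$ea


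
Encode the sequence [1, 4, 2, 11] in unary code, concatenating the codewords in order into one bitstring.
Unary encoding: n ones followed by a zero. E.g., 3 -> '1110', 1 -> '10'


Encode each number as n ones followed by a terminating 0:
  1 -> 10 (2 bits)
  4 -> 11110 (5 bits)
  2 -> 110 (3 bits)
  11 -> 111111111110 (12 bits)
Total length = 2 + 5 + 3 + 12 = 22 bits.

Unary([1, 4, 2, 11]) = 1011110110111111111110 (22 bits)


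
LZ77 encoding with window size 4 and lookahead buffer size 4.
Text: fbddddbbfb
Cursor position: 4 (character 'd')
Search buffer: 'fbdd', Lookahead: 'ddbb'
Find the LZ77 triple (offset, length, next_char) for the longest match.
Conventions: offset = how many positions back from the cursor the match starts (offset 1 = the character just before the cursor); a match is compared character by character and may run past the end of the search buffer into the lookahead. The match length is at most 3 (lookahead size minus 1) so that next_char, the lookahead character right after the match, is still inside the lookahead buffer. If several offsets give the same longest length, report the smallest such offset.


Try each offset into the search buffer:
  offset=1 (pos 3, char 'd'): match length 2
  offset=2 (pos 2, char 'd'): match length 2
  offset=3 (pos 1, char 'b'): match length 0
  offset=4 (pos 0, char 'f'): match length 0
Longest match has length 2, found at offsets 1, 2; take the smallest, offset 1.
next_char = character at position 4 + 2 = 6 -> 'b'

Best match: offset=1, length=2 (matching 'dd' starting at position 3)
LZ77 triple: (1, 2, 'b')


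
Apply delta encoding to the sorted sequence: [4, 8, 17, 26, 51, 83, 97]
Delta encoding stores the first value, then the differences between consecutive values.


First value: 4
Deltas:
  8 - 4 = 4
  17 - 8 = 9
  26 - 17 = 9
  51 - 26 = 25
  83 - 51 = 32
  97 - 83 = 14


Delta encoded: [4, 4, 9, 9, 25, 32, 14]


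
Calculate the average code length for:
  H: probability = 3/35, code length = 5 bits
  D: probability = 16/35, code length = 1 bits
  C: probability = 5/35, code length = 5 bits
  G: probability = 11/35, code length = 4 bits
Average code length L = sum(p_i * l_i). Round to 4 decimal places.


Weighted contributions p_i * l_i:
  H: (3/35) * 5 = 15/35
  D: (16/35) * 1 = 16/35
  C: (5/35) * 5 = 25/35
  G: (11/35) * 4 = 44/35
Sum = (15 + 16 + 25 + 44)/35 = 100/35

L = 100/35 = 2.8571 bits/symbol


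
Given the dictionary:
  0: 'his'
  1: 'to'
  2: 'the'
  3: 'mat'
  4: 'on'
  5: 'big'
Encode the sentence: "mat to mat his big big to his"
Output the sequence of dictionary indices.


Look up each word in the dictionary:
  'mat' -> 3
  'to' -> 1
  'mat' -> 3
  'his' -> 0
  'big' -> 5
  'big' -> 5
  'to' -> 1
  'his' -> 0

Encoded: [3, 1, 3, 0, 5, 5, 1, 0]


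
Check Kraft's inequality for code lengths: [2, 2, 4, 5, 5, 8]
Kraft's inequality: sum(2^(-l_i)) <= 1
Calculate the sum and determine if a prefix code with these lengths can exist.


Sum = 2^(-2) + 2^(-2) + 2^(-4) + 2^(-5) + 2^(-5) + 2^(-8)
    = 0.25 + 0.25 + 0.0625 + 0.03125 + 0.03125 + 0.00390625
    = 161/256 = 0.62890625
Since 0.62890625 <= 1, Kraft's inequality IS satisfied.
A prefix code with these lengths CAN exist.

Kraft sum = 0.62890625. Satisfied.


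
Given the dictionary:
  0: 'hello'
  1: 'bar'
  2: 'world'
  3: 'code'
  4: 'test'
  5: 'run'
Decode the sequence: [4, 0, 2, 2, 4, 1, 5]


Look up each index in the dictionary:
  4 -> 'test'
  0 -> 'hello'
  2 -> 'world'
  2 -> 'world'
  4 -> 'test'
  1 -> 'bar'
  5 -> 'run'

Decoded: "test hello world world test bar run"


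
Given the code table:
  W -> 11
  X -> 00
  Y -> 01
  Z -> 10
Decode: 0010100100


Decoding:
00 -> X
10 -> Z
10 -> Z
01 -> Y
00 -> X


Result: XZZYX


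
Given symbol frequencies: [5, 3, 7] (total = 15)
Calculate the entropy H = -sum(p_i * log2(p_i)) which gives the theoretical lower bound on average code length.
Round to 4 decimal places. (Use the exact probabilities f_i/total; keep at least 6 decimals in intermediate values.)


Per-symbol terms -p_i * log2(p_i) with p_i = f_i/15:
  p = 5/15 = 0.333333: log2(p) = -1.584963, -p*log2(p) = 0.528321
  p = 3/15 = 0.200000: log2(p) = -2.321928, -p*log2(p) = 0.464386
  p = 7/15 = 0.466667: log2(p) = -1.099536, -p*log2(p) = 0.513117
H = 0.528321 + 0.464386 + 0.513117 = 1.505824

H = 1.5058 bits/symbol


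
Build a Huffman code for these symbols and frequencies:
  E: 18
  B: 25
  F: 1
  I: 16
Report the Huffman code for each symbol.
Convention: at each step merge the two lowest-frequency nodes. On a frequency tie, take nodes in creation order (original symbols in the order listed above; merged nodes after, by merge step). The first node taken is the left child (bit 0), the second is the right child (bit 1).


Huffman tree construction:
Step 1: Merge F(1) + I(16) = 17
Step 2: Merge (F+I)(17) + E(18) = 35
Step 3: Merge B(25) + ((F+I)+E)(35) = 60
Read each symbol's code off the tree from the root (left child = 0, right child = 1).

Codes:
  E: 11 (length 2)
  B: 0 (length 1)
  F: 100 (length 3)
  I: 101 (length 3)
Average code length: 112/60 = 1.8667 bits/symbol


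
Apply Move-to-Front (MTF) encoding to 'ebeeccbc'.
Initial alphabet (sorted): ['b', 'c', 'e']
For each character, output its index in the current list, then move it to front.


MTF encoding:
'e': index 2 in ['b', 'c', 'e'] -> ['e', 'b', 'c']
'b': index 1 in ['e', 'b', 'c'] -> ['b', 'e', 'c']
'e': index 1 in ['b', 'e', 'c'] -> ['e', 'b', 'c']
'e': index 0 in ['e', 'b', 'c'] -> ['e', 'b', 'c']
'c': index 2 in ['e', 'b', 'c'] -> ['c', 'e', 'b']
'c': index 0 in ['c', 'e', 'b'] -> ['c', 'e', 'b']
'b': index 2 in ['c', 'e', 'b'] -> ['b', 'c', 'e']
'c': index 1 in ['b', 'c', 'e'] -> ['c', 'b', 'e']


Output: [2, 1, 1, 0, 2, 0, 2, 1]


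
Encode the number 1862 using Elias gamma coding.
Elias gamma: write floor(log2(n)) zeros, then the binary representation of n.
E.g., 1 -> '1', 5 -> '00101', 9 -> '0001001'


num_bits = floor(log2(1862)) + 1 = 11
leading_zeros = num_bits - 1 = 10
binary(1862) = 11101000110

Elias gamma(1862) = '0000000000' + '11101000110' = 000000000011101000110 (21 bits)


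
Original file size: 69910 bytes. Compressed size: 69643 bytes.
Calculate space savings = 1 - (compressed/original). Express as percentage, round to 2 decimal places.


ratio = compressed/original = 69643/69910 = 0.996181
savings = 1 - ratio = 1 - 0.996181 = 0.003819
as a percentage: 0.003819 * 100 = 0.38%

Space savings = 1 - 69643/69910 = 0.38%


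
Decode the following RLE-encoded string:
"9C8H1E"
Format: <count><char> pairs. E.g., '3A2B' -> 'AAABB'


Expanding each <count><char> pair:
  9C -> 'CCCCCCCCC'
  8H -> 'HHHHHHHH'
  1E -> 'E'

Decoded = CCCCCCCCCHHHHHHHHE


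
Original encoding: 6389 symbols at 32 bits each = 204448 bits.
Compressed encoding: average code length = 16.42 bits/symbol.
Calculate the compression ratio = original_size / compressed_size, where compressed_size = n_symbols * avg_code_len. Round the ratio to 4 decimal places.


original_size = n_symbols * orig_bits = 6389 * 32 = 204448 bits
compressed_size = n_symbols * avg_code_len = 6389 * 16.42 = 104907.38 bits
ratio = original_size / compressed_size = 204448 / 104907.38 = 1.9488

Compression ratio = 1.9488


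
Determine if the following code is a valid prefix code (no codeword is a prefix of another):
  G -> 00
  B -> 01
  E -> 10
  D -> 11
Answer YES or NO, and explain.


Checking each pair (does one codeword prefix another?):
  G='00' vs B='01': no prefix
  G='00' vs E='10': no prefix
  G='00' vs D='11': no prefix
  B='01' vs G='00': no prefix
  B='01' vs E='10': no prefix
  B='01' vs D='11': no prefix
  E='10' vs G='00': no prefix
  E='10' vs B='01': no prefix
  E='10' vs D='11': no prefix
  D='11' vs G='00': no prefix
  D='11' vs B='01': no prefix
  D='11' vs E='10': no prefix
No violation found over all pairs.

YES -- this is a valid prefix code. No codeword is a prefix of any other codeword.


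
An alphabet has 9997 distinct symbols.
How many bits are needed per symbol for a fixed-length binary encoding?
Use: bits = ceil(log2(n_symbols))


log2(9997) = 13.2873
Bracket: 2^13 = 8192 < 9997 <= 2^14 = 16384
So ceil(log2(9997)) = 14

bits = ceil(log2(9997)) = ceil(13.2873) = 14 bits


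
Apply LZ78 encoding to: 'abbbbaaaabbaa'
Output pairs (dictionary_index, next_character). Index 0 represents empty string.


LZ78 encoding steps:
Dictionary: {0: ''}
Step 1: w='' (idx 0), next='a' -> output (0, 'a'), add 'a' as idx 1
Step 2: w='' (idx 0), next='b' -> output (0, 'b'), add 'b' as idx 2
Step 3: w='b' (idx 2), next='b' -> output (2, 'b'), add 'bb' as idx 3
Step 4: w='b' (idx 2), next='a' -> output (2, 'a'), add 'ba' as idx 4
Step 5: w='a' (idx 1), next='a' -> output (1, 'a'), add 'aa' as idx 5
Step 6: w='a' (idx 1), next='b' -> output (1, 'b'), add 'ab' as idx 6
Step 7: w='ba' (idx 4), next='a' -> output (4, 'a'), add 'baa' as idx 7


Encoded: [(0, 'a'), (0, 'b'), (2, 'b'), (2, 'a'), (1, 'a'), (1, 'b'), (4, 'a')]


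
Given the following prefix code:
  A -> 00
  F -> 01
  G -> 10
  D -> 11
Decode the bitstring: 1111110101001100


Decoding step by step:
Bits 11 -> D
Bits 11 -> D
Bits 11 -> D
Bits 01 -> F
Bits 01 -> F
Bits 00 -> A
Bits 11 -> D
Bits 00 -> A


Decoded message: DDDFFADA


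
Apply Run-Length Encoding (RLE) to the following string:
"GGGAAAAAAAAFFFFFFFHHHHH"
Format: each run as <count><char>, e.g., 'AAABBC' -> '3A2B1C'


Scanning runs left to right:
  i=0: run of 'G' x 3 -> '3G'
  i=3: run of 'A' x 8 -> '8A'
  i=11: run of 'F' x 7 -> '7F'
  i=18: run of 'H' x 5 -> '5H'

RLE = 3G8A7F5H


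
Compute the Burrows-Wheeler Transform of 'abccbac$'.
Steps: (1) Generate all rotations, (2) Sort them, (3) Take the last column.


Rotations (sorted):
  0: $abccbac -> last char: c
  1: abccbac$ -> last char: $
  2: ac$abccb -> last char: b
  3: bac$abcc -> last char: c
  4: bccbac$a -> last char: a
  5: c$abccba -> last char: a
  6: cbac$abc -> last char: c
  7: ccbac$ab -> last char: b


BWT = c$bcaacb


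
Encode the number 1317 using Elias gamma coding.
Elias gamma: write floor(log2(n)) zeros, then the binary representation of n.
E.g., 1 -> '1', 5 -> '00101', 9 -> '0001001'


num_bits = floor(log2(1317)) + 1 = 11
leading_zeros = num_bits - 1 = 10
binary(1317) = 10100100101

Elias gamma(1317) = '0000000000' + '10100100101' = 000000000010100100101 (21 bits)


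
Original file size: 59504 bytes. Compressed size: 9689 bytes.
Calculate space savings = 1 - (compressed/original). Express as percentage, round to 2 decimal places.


ratio = compressed/original = 9689/59504 = 0.162829
savings = 1 - ratio = 1 - 0.162829 = 0.837171
as a percentage: 0.837171 * 100 = 83.72%

Space savings = 1 - 9689/59504 = 83.72%


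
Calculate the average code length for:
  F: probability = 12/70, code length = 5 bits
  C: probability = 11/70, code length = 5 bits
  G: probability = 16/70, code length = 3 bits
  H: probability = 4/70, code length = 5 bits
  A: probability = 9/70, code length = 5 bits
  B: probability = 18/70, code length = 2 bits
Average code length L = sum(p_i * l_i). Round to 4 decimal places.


Weighted contributions p_i * l_i:
  F: (12/70) * 5 = 60/70
  C: (11/70) * 5 = 55/70
  G: (16/70) * 3 = 48/70
  H: (4/70) * 5 = 20/70
  A: (9/70) * 5 = 45/70
  B: (18/70) * 2 = 36/70
Sum = (60 + 55 + 48 + 20 + 45 + 36)/70 = 264/70

L = 264/70 = 3.7714 bits/symbol


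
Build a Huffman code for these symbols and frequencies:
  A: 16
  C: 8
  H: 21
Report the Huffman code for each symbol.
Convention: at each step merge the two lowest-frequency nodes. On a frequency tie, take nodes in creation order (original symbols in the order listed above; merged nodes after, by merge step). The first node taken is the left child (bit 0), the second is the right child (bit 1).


Huffman tree construction:
Step 1: Merge C(8) + A(16) = 24
Step 2: Merge H(21) + (C+A)(24) = 45
Read each symbol's code off the tree from the root (left child = 0, right child = 1).

Codes:
  A: 11 (length 2)
  C: 10 (length 2)
  H: 0 (length 1)
Average code length: 69/45 = 1.5333 bits/symbol


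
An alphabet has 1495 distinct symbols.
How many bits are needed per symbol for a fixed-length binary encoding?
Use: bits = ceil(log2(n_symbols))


log2(1495) = 10.5459
Bracket: 2^10 = 1024 < 1495 <= 2^11 = 2048
So ceil(log2(1495)) = 11

bits = ceil(log2(1495)) = ceil(10.5459) = 11 bits


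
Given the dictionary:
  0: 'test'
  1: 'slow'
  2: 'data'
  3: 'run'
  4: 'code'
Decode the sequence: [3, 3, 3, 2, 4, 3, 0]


Look up each index in the dictionary:
  3 -> 'run'
  3 -> 'run'
  3 -> 'run'
  2 -> 'data'
  4 -> 'code'
  3 -> 'run'
  0 -> 'test'

Decoded: "run run run data code run test"
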